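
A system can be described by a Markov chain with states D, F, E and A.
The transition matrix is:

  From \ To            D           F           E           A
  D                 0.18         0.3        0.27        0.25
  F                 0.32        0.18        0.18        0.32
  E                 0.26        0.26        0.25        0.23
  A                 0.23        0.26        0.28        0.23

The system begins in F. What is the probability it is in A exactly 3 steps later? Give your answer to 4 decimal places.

0.2580

Propagate the distribution vector 3 steps from F.
After 0 steps: (0.0000, 1.0000, 0.0000, 0.0000)
After 1 step: (0.3200, 0.1800, 0.1800, 0.3200)
After 2 steps: (0.2356, 0.2584, 0.2534, 0.2526)
After 3 steps: (0.2491, 0.2488, 0.2442, 0.2580)
P(in A after 3 steps) = 0.2580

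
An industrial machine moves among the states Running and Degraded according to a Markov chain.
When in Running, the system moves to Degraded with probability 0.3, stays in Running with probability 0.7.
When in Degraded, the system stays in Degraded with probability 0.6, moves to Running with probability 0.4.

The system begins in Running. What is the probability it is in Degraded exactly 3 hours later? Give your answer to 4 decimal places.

0.4170

Propagate the distribution vector 3 hours from Running.
After 0 hours: (1.0000, 0.0000)
After 1 hour: (0.7000, 0.3000)
After 2 hours: (0.6100, 0.3900)
After 3 hours: (0.5830, 0.4170)
P(in Degraded after 3 hours) = 0.4170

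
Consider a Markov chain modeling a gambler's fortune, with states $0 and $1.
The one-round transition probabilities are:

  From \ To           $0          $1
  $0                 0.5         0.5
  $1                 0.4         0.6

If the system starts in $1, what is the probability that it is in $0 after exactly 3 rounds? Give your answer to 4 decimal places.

Propagate the distribution vector 3 rounds from $1.
After 0 rounds: (0.0000, 1.0000)
After 1 round: (0.4000, 0.6000)
After 2 rounds: (0.4400, 0.5600)
After 3 rounds: (0.4440, 0.5560)
P(in $0 after 3 rounds) = 0.4440

0.4440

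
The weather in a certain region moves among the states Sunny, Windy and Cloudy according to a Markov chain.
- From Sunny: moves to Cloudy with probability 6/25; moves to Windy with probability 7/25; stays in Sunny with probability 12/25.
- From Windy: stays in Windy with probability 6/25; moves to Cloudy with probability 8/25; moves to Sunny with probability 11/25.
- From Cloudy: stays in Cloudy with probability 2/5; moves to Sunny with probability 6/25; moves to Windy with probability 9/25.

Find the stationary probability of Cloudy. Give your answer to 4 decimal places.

0.3137

Let the stationary distribution be π with π = πP and π_1 + π_2 + π_3 = 1.
π_1 = 0.48·π_1 + 0.44·π_2 + 0.24·π_3
π_2 = 0.28·π_1 + 0.24·π_2 + 0.36·π_3
Solving with the normalization constraint gives π = (0.3930, 0.2934, 0.3137).
So the stationary probability of Cloudy is 0.3137.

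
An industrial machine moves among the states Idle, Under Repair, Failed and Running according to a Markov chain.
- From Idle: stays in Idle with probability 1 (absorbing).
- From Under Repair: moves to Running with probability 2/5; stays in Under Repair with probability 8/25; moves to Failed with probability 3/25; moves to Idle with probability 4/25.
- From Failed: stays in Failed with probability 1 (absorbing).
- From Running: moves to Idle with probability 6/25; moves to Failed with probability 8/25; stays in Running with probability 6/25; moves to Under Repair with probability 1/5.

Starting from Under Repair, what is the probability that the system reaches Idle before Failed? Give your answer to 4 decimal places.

Let h(s) be the probability of absorption at Idle starting from transient state s. Then h(Idle) = 1 and h(Failed) = 0. By first-step analysis:
h(Under Repair) = 0.16·1 + 0.32·h(Under Repair) + 0.12·0 + 0.4·h(Running)
h(Running) = 0.24·1 + 0.2·h(Under Repair) + 0.32·0 + 0.24·h(Running)
Solving: h(Under Repair) = 0.4982, h(Running) = 0.4469.
Starting from Under Repair, the probability is 0.4982.

0.4982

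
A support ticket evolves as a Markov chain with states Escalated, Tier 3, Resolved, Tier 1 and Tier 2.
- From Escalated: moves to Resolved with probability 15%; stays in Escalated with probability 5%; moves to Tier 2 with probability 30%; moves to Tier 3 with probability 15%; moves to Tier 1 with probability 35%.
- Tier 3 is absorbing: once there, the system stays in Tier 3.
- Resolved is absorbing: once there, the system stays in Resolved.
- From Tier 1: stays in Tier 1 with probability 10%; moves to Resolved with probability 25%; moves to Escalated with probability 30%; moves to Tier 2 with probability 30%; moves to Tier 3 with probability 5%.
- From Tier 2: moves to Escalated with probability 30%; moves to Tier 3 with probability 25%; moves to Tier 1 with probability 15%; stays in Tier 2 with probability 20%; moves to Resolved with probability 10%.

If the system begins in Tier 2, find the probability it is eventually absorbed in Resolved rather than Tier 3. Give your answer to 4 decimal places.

0.4270

Let h(s) be the probability of absorption at Resolved starting from transient state s. Then h(Resolved) = 1 and h(Tier 3) = 0. By first-step analysis:
h(Escalated) = 0.05·h(Escalated) + 0.15·0 + 0.15·1 + 0.35·h(Tier 1) + 0.3·h(Tier 2)
h(Tier 1) = 0.3·h(Escalated) + 0.05·0 + 0.25·1 + 0.1·h(Tier 1) + 0.3·h(Tier 2)
h(Tier 2) = 0.3·h(Escalated) + 0.25·0 + 0.1·1 + 0.15·h(Tier 1) + 0.2·h(Tier 2)
Solving: h(Escalated) = 0.5101, h(Tier 1) = 0.5901, h(Tier 2) = 0.4270.
Starting from Tier 2, the probability is 0.4270.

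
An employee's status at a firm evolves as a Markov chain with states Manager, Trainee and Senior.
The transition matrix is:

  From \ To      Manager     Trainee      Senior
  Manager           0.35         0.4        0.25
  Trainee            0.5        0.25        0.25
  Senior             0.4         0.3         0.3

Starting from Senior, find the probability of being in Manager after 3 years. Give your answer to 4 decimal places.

Propagate the distribution vector 3 years from Senior.
After 0 years: (0.0000, 0.0000, 1.0000)
After 1 year: (0.4000, 0.3000, 0.3000)
After 2 years: (0.4100, 0.3250, 0.2650)
After 3 years: (0.4120, 0.3248, 0.2633)
P(in Manager after 3 years) = 0.4120

0.4120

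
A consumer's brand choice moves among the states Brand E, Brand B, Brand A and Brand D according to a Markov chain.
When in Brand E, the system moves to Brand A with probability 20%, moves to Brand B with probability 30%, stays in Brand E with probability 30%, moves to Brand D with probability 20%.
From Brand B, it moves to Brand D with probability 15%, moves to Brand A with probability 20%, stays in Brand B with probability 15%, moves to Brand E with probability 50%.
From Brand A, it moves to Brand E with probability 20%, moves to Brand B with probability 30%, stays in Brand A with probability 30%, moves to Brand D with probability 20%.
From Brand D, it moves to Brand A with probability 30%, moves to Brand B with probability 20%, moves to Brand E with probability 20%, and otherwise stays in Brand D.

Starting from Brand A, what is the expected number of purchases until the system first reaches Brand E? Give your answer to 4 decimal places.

3.6655

Let t(s) be the expected number of purchases to first reach Brand E from state s, with t(Brand E) = 0. Conditioning on the first purchase:
t(Brand B) = 1 + 0.15·t(Brand B) + 0.2·t(Brand A) + 0.15·t(Brand D)
t(Brand A) = 1 + 0.3·t(Brand B) + 0.3·t(Brand A) + 0.2·t(Brand D)
t(Brand D) = 1 + 0.2·t(Brand B) + 0.3·t(Brand A) + 0.3·t(Brand D)
Solving: t(Brand B) = 2.7046, t(Brand A) = 3.6655, t(Brand D) = 3.7722.
Expected purchases from Brand A to Brand E: 3.6655.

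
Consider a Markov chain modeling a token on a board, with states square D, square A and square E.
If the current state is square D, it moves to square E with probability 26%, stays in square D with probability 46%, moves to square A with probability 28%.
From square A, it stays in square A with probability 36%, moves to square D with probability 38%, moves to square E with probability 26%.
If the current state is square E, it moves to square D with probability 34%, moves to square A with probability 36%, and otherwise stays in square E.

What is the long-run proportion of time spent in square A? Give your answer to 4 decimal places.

Let the stationary distribution be π with π = πP and π_1 + π_2 + π_3 = 1.
π_1 = 0.46·π_1 + 0.38·π_2 + 0.34·π_3
π_2 = 0.28·π_1 + 0.36·π_2 + 0.36·π_3
Solving with the normalization constraint gives π = (0.4013, 0.3279, 0.2708).
So the stationary probability of square A is 0.3279.

0.3279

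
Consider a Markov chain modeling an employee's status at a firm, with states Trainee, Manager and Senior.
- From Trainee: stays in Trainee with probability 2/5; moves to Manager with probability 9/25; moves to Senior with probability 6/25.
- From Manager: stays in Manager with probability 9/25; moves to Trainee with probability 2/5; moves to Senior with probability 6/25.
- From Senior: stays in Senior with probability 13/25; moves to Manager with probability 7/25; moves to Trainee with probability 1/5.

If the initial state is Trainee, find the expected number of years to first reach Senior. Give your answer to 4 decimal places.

Let t(s) be the expected number of years to first reach Senior from state s, with t(Senior) = 0. Conditioning on the first year:
t(Trainee) = 1 + 0.4·t(Trainee) + 0.36·t(Manager)
t(Manager) = 1 + 0.4·t(Trainee) + 0.36·t(Manager)
Solving: t(Trainee) = 4.1667, t(Manager) = 4.1667.
Expected years from Trainee to Senior: 4.1667.

4.1667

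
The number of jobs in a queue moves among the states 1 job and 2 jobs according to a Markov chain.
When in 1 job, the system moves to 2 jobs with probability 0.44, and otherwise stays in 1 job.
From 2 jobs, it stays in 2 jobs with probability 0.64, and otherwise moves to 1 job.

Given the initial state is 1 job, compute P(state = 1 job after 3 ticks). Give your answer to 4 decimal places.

0.4544

Propagate the distribution vector 3 ticks from 1 job.
After 0 ticks: (1.0000, 0.0000)
After 1 tick: (0.5600, 0.4400)
After 2 ticks: (0.4720, 0.5280)
After 3 ticks: (0.4544, 0.5456)
P(in 1 job after 3 ticks) = 0.4544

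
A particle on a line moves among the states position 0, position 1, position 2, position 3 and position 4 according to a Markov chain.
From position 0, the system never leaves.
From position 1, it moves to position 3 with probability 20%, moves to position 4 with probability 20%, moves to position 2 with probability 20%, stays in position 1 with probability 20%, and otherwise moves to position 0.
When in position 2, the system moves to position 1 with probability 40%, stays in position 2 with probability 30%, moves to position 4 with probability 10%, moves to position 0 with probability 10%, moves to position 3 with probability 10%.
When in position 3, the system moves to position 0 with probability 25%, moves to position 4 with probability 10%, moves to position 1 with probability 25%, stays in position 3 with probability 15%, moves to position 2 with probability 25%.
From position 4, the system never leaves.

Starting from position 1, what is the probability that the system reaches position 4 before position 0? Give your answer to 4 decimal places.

Let h(s) be the probability of absorption at position 4 starting from transient state s. Then h(position 4) = 1 and h(position 0) = 0. By first-step analysis:
h(position 1) = 0.2·0 + 0.2·h(position 1) + 0.2·h(position 2) + 0.2·h(position 3) + 0.2·1
h(position 2) = 0.1·0 + 0.4·h(position 1) + 0.3·h(position 2) + 0.1·h(position 3) + 0.1·1
h(position 3) = 0.25·0 + 0.25·h(position 1) + 0.25·h(position 2) + 0.15·h(position 3) + 0.1·1
Solving: h(position 1) = 0.4634, h(position 2) = 0.4634, h(position 3) = 0.3902.
Starting from position 1, the probability is 0.4634.

0.4634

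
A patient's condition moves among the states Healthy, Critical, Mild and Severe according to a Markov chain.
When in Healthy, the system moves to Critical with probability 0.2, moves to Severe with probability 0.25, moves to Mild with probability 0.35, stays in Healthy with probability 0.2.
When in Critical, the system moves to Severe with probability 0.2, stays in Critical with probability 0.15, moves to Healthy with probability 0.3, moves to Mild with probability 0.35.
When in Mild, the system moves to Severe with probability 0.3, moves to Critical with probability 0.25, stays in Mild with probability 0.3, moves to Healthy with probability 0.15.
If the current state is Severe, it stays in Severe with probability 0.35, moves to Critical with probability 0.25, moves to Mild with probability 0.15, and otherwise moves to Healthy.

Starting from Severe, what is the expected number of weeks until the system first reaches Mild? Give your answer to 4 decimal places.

Let t(s) be the expected number of weeks to first reach Mild from state s, with t(Mild) = 0. Conditioning on the first week:
t(Healthy) = 1 + 0.2·t(Healthy) + 0.2·t(Critical) + 0.25·t(Severe)
t(Critical) = 1 + 0.3·t(Healthy) + 0.15·t(Critical) + 0.2·t(Severe)
t(Severe) = 1 + 0.25·t(Healthy) + 0.25·t(Critical) + 0.35·t(Severe)
Solving: t(Healthy) = 3.3704, t(Critical) = 3.3348, t(Severe) = 4.1174.
Expected weeks from Severe to Mild: 4.1174.

4.1174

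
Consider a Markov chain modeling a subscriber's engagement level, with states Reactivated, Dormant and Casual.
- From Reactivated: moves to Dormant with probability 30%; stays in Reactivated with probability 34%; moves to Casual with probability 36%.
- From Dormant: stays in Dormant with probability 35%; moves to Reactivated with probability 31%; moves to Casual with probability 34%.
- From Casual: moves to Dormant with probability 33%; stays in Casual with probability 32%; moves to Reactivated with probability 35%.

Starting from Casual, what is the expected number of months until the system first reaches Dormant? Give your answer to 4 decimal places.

3.1289

Let t(s) be the expected number of months to first reach Dormant from state s, with t(Dormant) = 0. Conditioning on the first month:
t(Reactivated) = 1 + 0.34·t(Reactivated) + 0.36·t(Casual)
t(Casual) = 1 + 0.35·t(Reactivated) + 0.32·t(Casual)
Solving: t(Reactivated) = 3.2218, t(Casual) = 3.1289.
Expected months from Casual to Dormant: 3.1289.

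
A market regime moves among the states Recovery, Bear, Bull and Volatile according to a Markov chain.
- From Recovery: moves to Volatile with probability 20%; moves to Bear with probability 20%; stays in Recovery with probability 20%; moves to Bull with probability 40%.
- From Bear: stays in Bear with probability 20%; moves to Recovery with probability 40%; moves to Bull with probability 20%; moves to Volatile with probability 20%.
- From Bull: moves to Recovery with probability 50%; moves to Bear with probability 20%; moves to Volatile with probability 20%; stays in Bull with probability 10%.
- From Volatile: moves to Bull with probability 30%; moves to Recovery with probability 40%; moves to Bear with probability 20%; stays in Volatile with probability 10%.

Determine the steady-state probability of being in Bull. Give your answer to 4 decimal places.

0.2629

Let the stationary distribution be π with π = πP and π_1 + π_2 + π_3 + π_4 = 1.
π_1 = 0.2·π_1 + 0.4·π_2 + 0.5·π_3 + 0.4·π_4
π_2 = 0.2·π_1 + 0.2·π_2 + 0.2·π_3 + 0.2·π_4
π_3 = 0.4·π_1 + 0.2·π_2 + 0.1·π_3 + 0.3·π_4
Solving with the normalization constraint gives π = (0.3552, 0.2000, 0.2629, 0.1818).
So the stationary probability of Bull is 0.2629.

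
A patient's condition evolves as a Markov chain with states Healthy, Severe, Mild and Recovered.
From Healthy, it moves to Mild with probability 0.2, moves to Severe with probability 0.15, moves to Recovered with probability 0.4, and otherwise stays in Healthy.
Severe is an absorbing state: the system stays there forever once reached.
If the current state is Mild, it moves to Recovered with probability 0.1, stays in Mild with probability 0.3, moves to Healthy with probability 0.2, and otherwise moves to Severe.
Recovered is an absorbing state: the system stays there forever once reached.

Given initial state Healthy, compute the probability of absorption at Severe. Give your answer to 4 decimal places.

Let h(s) be the probability of absorption at Severe starting from transient state s. Then h(Severe) = 1 and h(Recovered) = 0. By first-step analysis:
h(Healthy) = 0.25·h(Healthy) + 0.15·1 + 0.2·h(Mild) + 0.4·0
h(Mild) = 0.2·h(Healthy) + 0.4·1 + 0.3·h(Mild) + 0.1·0
Solving: h(Healthy) = 0.3814, h(Mild) = 0.6804.
Starting from Healthy, the probability is 0.3814.

0.3814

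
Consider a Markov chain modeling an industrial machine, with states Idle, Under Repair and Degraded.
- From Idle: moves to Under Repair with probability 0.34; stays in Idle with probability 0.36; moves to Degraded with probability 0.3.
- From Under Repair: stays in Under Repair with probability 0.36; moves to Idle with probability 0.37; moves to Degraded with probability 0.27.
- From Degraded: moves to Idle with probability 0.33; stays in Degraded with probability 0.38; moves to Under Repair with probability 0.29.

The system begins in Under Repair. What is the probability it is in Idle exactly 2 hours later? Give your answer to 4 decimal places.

Sum over the intermediate state after 1 hour:
P = P(Under Repair→Idle)·P(Idle→Idle) + P(Under Repair→Under Repair)·P(Under Repair→Idle) + P(Under Repair→Degraded)·P(Degraded→Idle)
  = 0.37×0.36 + 0.36×0.37 + 0.27×0.33
  = 0.1332 + 0.1332 + 0.0891 = 0.3555

0.3555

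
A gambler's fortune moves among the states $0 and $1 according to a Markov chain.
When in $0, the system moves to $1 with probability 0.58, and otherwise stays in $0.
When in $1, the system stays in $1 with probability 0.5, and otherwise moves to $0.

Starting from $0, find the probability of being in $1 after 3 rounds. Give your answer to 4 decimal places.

0.5373

Propagate the distribution vector 3 rounds from $0.
After 0 rounds: (1.0000, 0.0000)
After 1 round: (0.4200, 0.5800)
After 2 rounds: (0.4664, 0.5336)
After 3 rounds: (0.4627, 0.5373)
P(in $1 after 3 rounds) = 0.5373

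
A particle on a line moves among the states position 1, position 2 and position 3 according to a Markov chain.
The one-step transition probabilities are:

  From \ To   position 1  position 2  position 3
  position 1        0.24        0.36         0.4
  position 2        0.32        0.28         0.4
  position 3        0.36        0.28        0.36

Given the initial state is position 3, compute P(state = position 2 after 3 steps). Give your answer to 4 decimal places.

0.3044

Propagate the distribution vector 3 steps from position 3.
After 0 steps: (0.0000, 0.0000, 1.0000)
After 1 step: (0.3600, 0.2800, 0.3600)
After 2 steps: (0.3056, 0.3088, 0.3856)
After 3 steps: (0.3110, 0.3044, 0.3846)
P(in position 2 after 3 steps) = 0.3044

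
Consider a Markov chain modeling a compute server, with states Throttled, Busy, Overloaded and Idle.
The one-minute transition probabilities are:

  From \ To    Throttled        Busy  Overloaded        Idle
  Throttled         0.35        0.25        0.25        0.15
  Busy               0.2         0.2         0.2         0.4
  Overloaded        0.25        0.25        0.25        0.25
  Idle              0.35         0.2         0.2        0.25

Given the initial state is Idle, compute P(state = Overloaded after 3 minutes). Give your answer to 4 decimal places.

Propagate the distribution vector 3 minutes from Idle.
After 0 minutes: (0.0000, 0.0000, 0.0000, 1.0000)
After 1 minute: (0.3500, 0.2000, 0.2000, 0.2500)
After 2 minutes: (0.3000, 0.2275, 0.2275, 0.2450)
After 3 minutes: (0.2931, 0.2264, 0.2264, 0.2541)
P(in Overloaded after 3 minutes) = 0.2264

0.2264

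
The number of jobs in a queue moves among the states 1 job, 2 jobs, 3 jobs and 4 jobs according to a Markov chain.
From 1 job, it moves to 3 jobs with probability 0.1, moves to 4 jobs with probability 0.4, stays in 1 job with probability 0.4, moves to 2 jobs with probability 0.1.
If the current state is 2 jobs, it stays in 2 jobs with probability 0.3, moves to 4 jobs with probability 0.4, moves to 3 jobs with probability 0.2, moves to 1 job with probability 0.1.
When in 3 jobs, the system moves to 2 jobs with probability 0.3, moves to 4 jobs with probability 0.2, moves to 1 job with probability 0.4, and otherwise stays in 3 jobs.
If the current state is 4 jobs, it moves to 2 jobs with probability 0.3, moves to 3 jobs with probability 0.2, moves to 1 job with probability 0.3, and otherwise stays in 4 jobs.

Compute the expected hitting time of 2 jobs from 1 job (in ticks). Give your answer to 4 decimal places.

Let t(s) be the expected number of ticks to first reach 2 jobs from state s, with t(2 jobs) = 0. Conditioning on the first tick:
t(1 job) = 1 + 0.4·t(1 job) + 0.1·t(3 jobs) + 0.4·t(4 jobs)
t(3 jobs) = 1 + 0.4·t(1 job) + 0.1·t(3 jobs) + 0.2·t(4 jobs)
t(4 jobs) = 1 + 0.3·t(1 job) + 0.2·t(3 jobs) + 0.2·t(4 jobs)
Solving: t(1 job) = 5.3043, t(3 jobs) = 4.4348, t(4 jobs) = 4.3478.
Expected ticks from 1 job to 2 jobs: 5.3043.

5.3043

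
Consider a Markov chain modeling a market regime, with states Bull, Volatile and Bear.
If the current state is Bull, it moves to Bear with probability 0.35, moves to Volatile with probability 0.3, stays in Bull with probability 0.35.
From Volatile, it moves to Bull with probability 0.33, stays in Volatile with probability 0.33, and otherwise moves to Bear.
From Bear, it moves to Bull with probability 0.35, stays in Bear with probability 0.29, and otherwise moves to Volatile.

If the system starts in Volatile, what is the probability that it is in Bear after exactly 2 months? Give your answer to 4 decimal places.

0.3263

Sum over the intermediate state after 1 month:
P = P(Volatile→Bull)·P(Bull→Bear) + P(Volatile→Volatile)·P(Volatile→Bear) + P(Volatile→Bear)·P(Bear→Bear)
  = 0.33×0.35 + 0.33×0.34 + 0.34×0.29
  = 0.1155 + 0.1122 + 0.0986 = 0.3263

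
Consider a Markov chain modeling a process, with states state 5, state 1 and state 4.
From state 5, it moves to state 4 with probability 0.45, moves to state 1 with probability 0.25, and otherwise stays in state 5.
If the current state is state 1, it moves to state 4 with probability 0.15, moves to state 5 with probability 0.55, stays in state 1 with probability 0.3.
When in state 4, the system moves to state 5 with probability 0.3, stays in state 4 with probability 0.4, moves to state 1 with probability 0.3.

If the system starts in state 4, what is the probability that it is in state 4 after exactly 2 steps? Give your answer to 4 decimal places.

0.3400

Sum over the intermediate state after 1 step:
P = P(state 4→state 5)·P(state 5→state 4) + P(state 4→state 1)·P(state 1→state 4) + P(state 4→state 4)·P(state 4→state 4)
  = 0.3×0.45 + 0.3×0.15 + 0.4×0.4
  = 0.1350 + 0.0450 + 0.1600 = 0.3400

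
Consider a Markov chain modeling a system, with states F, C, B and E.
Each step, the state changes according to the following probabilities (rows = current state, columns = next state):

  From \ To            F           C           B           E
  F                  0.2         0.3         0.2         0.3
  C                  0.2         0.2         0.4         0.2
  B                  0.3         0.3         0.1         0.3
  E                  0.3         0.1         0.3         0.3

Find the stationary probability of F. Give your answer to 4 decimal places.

0.2525

Let the stationary distribution be π with π = πP and π_1 + π_2 + π_3 + π_4 = 1.
π_1 = 0.2·π_1 + 0.2·π_2 + 0.3·π_3 + 0.3·π_4
π_2 = 0.3·π_1 + 0.2·π_2 + 0.3·π_3 + 0.1·π_4
π_3 = 0.2·π_1 + 0.4·π_2 + 0.1·π_3 + 0.3·π_4
Solving with the normalization constraint gives π = (0.2525, 0.2222, 0.2475, 0.2778).
So the stationary probability of F is 0.2525.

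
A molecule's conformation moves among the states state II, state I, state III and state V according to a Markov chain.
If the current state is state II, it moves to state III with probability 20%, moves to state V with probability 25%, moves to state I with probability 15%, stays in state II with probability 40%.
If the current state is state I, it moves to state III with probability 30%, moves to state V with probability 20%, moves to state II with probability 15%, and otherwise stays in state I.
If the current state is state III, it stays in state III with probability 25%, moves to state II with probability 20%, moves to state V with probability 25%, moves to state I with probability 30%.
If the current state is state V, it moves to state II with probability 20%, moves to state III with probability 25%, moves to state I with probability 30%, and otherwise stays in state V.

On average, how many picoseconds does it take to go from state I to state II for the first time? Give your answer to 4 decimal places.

5.7143

Let t(s) be the expected number of picoseconds to first reach state II from state s, with t(state II) = 0. Conditioning on the first picosecond:
t(state I) = 1 + 0.35·t(state I) + 0.3·t(state III) + 0.2·t(state V)
t(state III) = 1 + 0.3·t(state I) + 0.25·t(state III) + 0.25·t(state V)
t(state V) = 1 + 0.3·t(state I) + 0.25·t(state III) + 0.25·t(state V)
Solving: t(state I) = 5.7143, t(state III) = 5.4286, t(state V) = 5.4286.
Expected picoseconds from state I to state II: 5.7143.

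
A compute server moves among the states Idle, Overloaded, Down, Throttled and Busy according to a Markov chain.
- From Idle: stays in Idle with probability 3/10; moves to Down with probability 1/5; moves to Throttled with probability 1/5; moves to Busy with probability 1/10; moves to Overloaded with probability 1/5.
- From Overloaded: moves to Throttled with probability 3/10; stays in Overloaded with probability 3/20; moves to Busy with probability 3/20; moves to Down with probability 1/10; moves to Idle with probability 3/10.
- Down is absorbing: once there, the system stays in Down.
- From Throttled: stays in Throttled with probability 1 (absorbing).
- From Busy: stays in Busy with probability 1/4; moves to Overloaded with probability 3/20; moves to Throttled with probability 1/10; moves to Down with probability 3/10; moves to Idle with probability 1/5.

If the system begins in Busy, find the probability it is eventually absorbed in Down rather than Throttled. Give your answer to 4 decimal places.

Let h(s) be the probability of absorption at Down starting from transient state s. Then h(Down) = 1 and h(Throttled) = 0. By first-step analysis:
h(Idle) = 0.3·h(Idle) + 0.2·h(Overloaded) + 0.2·1 + 0.2·0 + 0.1·h(Busy)
h(Overloaded) = 0.3·h(Idle) + 0.15·h(Overloaded) + 0.1·1 + 0.3·0 + 0.15·h(Busy)
h(Busy) = 0.2·h(Idle) + 0.15·h(Overloaded) + 0.3·1 + 0.1·0 + 0.25·h(Busy)
Solving: h(Idle) = 0.4860, h(Overloaded) = 0.3966, h(Busy) = 0.6089.
Starting from Busy, the probability is 0.6089.

0.6089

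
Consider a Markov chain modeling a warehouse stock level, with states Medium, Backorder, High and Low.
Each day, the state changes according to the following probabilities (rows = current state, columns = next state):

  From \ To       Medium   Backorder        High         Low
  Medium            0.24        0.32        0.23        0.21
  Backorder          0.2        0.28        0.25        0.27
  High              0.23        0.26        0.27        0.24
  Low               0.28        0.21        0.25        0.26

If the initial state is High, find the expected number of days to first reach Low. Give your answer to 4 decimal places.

Let t(s) be the expected number of days to first reach Low from state s, with t(Low) = 0. Conditioning on the first day:
t(Medium) = 1 + 0.24·t(Medium) + 0.32·t(Backorder) + 0.23·t(High)
t(Backorder) = 1 + 0.2·t(Medium) + 0.28·t(Backorder) + 0.25·t(High)
t(High) = 1 + 0.23·t(Medium) + 0.26·t(Backorder) + 0.27·t(High)
Solving: t(Medium) = 4.2556, t(Backorder) = 4.0079, t(High) = 4.1381.
Expected days from High to Low: 4.1381.

4.1381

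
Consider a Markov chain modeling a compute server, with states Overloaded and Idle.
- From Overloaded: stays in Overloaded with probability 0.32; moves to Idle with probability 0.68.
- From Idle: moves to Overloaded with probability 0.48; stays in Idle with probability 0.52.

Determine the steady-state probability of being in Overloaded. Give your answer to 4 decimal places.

0.4138

Let the stationary distribution be π with π = πP and π_1 + π_2 = 1.
π_1 = 0.32·π_1 + 0.48·π_2
Solving with the normalization constraint gives π = (0.4138, 0.5862).
So the stationary probability of Overloaded is 0.4138.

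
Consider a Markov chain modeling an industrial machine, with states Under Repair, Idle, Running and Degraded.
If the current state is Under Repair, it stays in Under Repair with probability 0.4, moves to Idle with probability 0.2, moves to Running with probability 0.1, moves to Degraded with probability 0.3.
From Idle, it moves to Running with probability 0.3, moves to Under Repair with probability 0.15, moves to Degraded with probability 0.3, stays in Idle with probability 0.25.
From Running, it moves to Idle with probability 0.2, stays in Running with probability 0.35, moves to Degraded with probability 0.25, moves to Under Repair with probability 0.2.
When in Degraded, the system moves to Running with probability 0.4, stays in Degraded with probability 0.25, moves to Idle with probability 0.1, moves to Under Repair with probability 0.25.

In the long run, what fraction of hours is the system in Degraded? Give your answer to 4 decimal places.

Let the stationary distribution be π with π = πP and π_1 + π_2 + π_3 + π_4 = 1.
π_1 = 0.4·π_1 + 0.15·π_2 + 0.2·π_3 + 0.25·π_4
π_2 = 0.2·π_1 + 0.25·π_2 + 0.2·π_3 + 0.1·π_4
π_3 = 0.1·π_1 + 0.3·π_2 + 0.35·π_3 + 0.4·π_4
Solving with the normalization constraint gives π = (0.2556, 0.1819, 0.2906, 0.2719).
So the stationary probability of Degraded is 0.2719.

0.2719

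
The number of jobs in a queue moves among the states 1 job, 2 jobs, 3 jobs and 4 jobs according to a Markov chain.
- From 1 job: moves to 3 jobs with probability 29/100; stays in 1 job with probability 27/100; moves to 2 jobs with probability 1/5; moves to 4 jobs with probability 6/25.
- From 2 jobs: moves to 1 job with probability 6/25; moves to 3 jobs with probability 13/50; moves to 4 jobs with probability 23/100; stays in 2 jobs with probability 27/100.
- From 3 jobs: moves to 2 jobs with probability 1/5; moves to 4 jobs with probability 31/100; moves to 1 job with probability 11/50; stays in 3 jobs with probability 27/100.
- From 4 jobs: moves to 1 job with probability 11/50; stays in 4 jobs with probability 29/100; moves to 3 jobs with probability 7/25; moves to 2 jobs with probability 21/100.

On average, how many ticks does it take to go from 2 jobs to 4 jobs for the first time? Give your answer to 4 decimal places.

3.9368

Let t(s) be the expected number of ticks to first reach 4 jobs from state s, with t(4 jobs) = 0. Conditioning on the first tick:
t(1 job) = 1 + 0.27·t(1 job) + 0.2·t(2 jobs) + 0.29·t(3 jobs)
t(2 jobs) = 1 + 0.24·t(1 job) + 0.27·t(2 jobs) + 0.26·t(3 jobs)
t(3 jobs) = 1 + 0.22·t(1 job) + 0.2·t(2 jobs) + 0.27·t(3 jobs)
Solving: t(1 job) = 3.8864, t(2 jobs) = 3.9368, t(3 jobs) = 3.6197.
Expected ticks from 2 jobs to 4 jobs: 3.9368.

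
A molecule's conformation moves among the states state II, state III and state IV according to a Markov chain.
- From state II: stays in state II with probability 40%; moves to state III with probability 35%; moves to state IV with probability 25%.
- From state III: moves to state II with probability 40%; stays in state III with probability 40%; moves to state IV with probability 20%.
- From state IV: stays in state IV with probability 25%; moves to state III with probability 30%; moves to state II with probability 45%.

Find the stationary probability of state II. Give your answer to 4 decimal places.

Let the stationary distribution be π with π = πP and π_1 + π_2 + π_3 = 1.
π_1 = 0.4·π_1 + 0.4·π_2 + 0.45·π_3
π_2 = 0.35·π_1 + 0.4·π_2 + 0.3·π_3
Solving with the normalization constraint gives π = (0.4116, 0.3562, 0.2322).
So the stationary probability of state II is 0.4116.

0.4116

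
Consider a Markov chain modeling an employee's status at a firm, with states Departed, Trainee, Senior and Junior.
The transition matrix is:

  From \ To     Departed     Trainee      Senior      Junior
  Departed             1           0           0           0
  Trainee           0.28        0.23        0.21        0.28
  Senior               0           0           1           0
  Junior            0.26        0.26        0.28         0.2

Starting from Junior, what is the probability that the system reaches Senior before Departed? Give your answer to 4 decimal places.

0.4974

Let h(s) be the probability of absorption at Senior starting from transient state s. Then h(Senior) = 1 and h(Departed) = 0. By first-step analysis:
h(Trainee) = 0.28·0 + 0.23·h(Trainee) + 0.21·1 + 0.28·h(Junior)
h(Junior) = 0.26·0 + 0.26·h(Trainee) + 0.28·1 + 0.2·h(Junior)
Solving: h(Trainee) = 0.4536, h(Junior) = 0.4974.
Starting from Junior, the probability is 0.4974.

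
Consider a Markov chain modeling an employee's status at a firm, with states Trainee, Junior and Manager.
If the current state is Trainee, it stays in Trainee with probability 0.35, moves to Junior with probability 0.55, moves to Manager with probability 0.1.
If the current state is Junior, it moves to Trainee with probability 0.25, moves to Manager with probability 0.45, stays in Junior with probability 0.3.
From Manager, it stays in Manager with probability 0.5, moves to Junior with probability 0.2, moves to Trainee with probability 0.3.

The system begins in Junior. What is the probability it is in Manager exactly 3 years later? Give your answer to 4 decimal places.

Propagate the distribution vector 3 years from Junior.
After 0 years: (0.0000, 1.0000, 0.0000)
After 1 year: (0.2500, 0.3000, 0.4500)
After 2 years: (0.2975, 0.3175, 0.3850)
After 3 years: (0.2990, 0.3359, 0.3651)
P(in Manager after 3 years) = 0.3651

0.3651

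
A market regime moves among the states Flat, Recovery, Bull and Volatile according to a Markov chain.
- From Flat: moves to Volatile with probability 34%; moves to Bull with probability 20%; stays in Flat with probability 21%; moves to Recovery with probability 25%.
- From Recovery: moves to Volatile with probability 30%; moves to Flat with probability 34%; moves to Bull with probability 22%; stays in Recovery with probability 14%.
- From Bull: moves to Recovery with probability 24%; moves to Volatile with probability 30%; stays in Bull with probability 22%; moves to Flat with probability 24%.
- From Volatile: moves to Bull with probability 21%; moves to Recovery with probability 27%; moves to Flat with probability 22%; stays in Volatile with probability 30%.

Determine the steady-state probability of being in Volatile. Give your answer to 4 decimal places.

Let the stationary distribution be π with π = πP and π_1 + π_2 + π_3 + π_4 = 1.
π_1 = 0.21·π_1 + 0.34·π_2 + 0.24·π_3 + 0.22·π_4
π_2 = 0.25·π_1 + 0.14·π_2 + 0.24·π_3 + 0.27·π_4
π_3 = 0.2·π_1 + 0.22·π_2 + 0.22·π_3 + 0.21·π_4
Solving with the normalization constraint gives π = (0.2492, 0.2289, 0.2119, 0.3100).
So the stationary probability of Volatile is 0.3100.

0.3100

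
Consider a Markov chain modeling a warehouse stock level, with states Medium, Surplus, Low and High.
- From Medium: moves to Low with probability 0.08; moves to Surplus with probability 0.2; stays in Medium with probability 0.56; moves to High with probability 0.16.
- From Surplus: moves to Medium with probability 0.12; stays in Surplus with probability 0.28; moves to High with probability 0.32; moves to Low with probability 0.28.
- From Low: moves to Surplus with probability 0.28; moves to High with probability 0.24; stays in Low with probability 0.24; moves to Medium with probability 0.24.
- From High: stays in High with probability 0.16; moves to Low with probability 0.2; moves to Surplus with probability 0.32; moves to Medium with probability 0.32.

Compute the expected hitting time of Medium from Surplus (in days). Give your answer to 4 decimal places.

4.9590

Let t(s) be the expected number of days to first reach Medium from state s, with t(Medium) = 0. Conditioning on the first day:
t(Surplus) = 1 + 0.28·t(Surplus) + 0.28·t(Low) + 0.32·t(High)
t(Low) = 1 + 0.28·t(Surplus) + 0.24·t(Low) + 0.24·t(High)
t(High) = 1 + 0.32·t(Surplus) + 0.2·t(Low) + 0.16·t(High)
Solving: t(Surplus) = 4.9590, t(Low) = 4.4499, t(High) = 4.1391.
Expected days from Surplus to Medium: 4.9590.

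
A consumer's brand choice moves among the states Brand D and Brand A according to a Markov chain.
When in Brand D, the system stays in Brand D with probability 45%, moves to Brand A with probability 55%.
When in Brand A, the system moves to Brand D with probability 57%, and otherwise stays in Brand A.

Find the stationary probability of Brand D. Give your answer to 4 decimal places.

Let the stationary distribution be π with π = πP and π_1 + π_2 = 1.
π_1 = 0.45·π_1 + 0.57·π_2
Solving with the normalization constraint gives π = (0.5089, 0.4911).
So the stationary probability of Brand D is 0.5089.

0.5089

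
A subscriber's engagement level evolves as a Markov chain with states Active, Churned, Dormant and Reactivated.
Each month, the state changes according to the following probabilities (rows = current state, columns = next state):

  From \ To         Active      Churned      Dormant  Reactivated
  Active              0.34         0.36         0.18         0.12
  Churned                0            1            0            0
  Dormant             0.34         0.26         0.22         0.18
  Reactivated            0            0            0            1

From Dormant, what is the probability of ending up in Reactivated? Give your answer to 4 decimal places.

0.3519

Let h(s) be the probability of absorption at Reactivated starting from transient state s. Then h(Reactivated) = 1 and h(Churned) = 0. By first-step analysis:
h(Active) = 0.34·h(Active) + 0.36·0 + 0.18·h(Dormant) + 0.12·1
h(Dormant) = 0.34·h(Active) + 0.26·0 + 0.22·h(Dormant) + 0.18·1
Solving: h(Active) = 0.2778, h(Dormant) = 0.3519.
Starting from Dormant, the probability is 0.3519.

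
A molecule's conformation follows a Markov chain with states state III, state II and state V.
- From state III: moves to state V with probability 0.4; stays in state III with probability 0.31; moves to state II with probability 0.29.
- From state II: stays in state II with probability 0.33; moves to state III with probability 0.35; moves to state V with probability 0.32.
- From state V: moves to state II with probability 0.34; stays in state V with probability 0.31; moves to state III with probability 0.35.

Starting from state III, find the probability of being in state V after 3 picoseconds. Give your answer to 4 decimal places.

Propagate the distribution vector 3 picoseconds from state III.
After 0 picoseconds: (1.0000, 0.0000, 0.0000)
After 1 picosecond: (0.3100, 0.2900, 0.4000)
After 2 picoseconds: (0.3376, 0.3216, 0.3408)
After 3 picoseconds: (0.3365, 0.3199, 0.3436)
P(in state V after 3 picoseconds) = 0.3436

0.3436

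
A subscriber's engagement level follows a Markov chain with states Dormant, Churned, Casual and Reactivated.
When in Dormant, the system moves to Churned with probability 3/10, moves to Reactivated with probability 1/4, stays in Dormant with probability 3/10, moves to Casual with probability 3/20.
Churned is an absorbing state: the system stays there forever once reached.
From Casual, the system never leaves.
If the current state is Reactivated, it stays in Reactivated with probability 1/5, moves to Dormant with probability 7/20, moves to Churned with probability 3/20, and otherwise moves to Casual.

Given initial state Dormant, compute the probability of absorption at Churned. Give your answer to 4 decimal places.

0.5873

Let h(s) be the probability of absorption at Churned starting from transient state s. Then h(Churned) = 1 and h(Casual) = 0. By first-step analysis:
h(Dormant) = 0.3·h(Dormant) + 0.3·1 + 0.15·0 + 0.25·h(Reactivated)
h(Reactivated) = 0.35·h(Dormant) + 0.15·1 + 0.3·0 + 0.2·h(Reactivated)
Solving: h(Dormant) = 0.5873, h(Reactivated) = 0.4444.
Starting from Dormant, the probability is 0.5873.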